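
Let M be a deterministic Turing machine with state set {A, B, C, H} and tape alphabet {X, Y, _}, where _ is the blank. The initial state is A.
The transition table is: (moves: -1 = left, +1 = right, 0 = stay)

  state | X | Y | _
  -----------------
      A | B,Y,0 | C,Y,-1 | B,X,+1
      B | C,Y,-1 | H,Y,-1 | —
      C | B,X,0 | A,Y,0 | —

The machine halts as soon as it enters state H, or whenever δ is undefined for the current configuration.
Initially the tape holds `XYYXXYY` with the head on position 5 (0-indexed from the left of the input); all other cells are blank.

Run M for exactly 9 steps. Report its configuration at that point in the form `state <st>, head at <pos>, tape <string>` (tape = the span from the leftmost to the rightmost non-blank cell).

state=A head=5 tape=XYYXX[Y]Y   (A,Y)→(C,Y,-1)
state=C head=4 tape=XYYX[X]YY   (C,X)→(B,X,0)
state=B head=4 tape=XYYX[X]YY   (B,X)→(C,Y,-1)
state=C head=3 tape=XYY[X]YYY   (C,X)→(B,X,0)
state=B head=3 tape=XYY[X]YYY   (B,X)→(C,Y,-1)
state=C head=2 tape=XY[Y]YYYY   (C,Y)→(A,Y,0)
state=A head=2 tape=XY[Y]YYYY   (A,Y)→(C,Y,-1)
state=C head=1 tape=X[Y]YYYYY   (C,Y)→(A,Y,0)
state=A head=1 tape=X[Y]YYYYY   (A,Y)→(C,Y,-1)
state=C head=0 tape=[X]YYYYYY
After 9 steps: state C, head at 0, tape XYYYYYY.

state C, head at 0, tape XYYYYYY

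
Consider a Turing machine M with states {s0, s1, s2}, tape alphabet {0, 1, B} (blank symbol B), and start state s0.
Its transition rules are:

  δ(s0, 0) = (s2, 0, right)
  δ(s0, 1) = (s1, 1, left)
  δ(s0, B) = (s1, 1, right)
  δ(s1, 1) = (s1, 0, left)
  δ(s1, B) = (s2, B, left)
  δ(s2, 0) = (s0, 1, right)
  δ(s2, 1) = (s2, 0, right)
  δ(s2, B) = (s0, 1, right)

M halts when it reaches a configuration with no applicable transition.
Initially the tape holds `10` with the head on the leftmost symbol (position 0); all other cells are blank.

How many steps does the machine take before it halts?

10

s0 | BBBB[1]0   read 1 → write 1, move left, go to s1
s1 | BBB[B]10   read B → write B, move left, go to s2
s2 | BB[B]B10   read B → write 1, move right, go to s0
s0 | BB1[B]10   read B → write 1, move right, go to s1
s1 | BB11[1]0   read 1 → write 0, move left, go to s1
s1 | BB1[1]00   read 1 → write 0, move left, go to s1
s1 | BB[1]000   read 1 → write 0, move left, go to s1
s1 | B[B]0000   read B → write B, move left, go to s2
s2 | [B]B0000   read B → write 1, move right, go to s0
s0 | 1[B]0000   read B → write 1, move right, go to s1
s1 | 11[0]000
M halts after 10 transitions.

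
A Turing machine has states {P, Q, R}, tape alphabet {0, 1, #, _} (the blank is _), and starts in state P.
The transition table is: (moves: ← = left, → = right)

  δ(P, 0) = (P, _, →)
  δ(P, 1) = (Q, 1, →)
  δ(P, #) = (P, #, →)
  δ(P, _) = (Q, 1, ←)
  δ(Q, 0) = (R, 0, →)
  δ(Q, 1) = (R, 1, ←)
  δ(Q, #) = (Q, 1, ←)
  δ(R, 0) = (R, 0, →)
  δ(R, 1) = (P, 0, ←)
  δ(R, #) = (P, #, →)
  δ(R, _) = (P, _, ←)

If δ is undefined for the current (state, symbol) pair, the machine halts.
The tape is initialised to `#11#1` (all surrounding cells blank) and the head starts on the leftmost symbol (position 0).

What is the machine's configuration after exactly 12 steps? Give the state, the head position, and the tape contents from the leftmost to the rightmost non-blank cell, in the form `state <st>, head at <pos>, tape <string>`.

state Q, head at 0, tape #1111

P | [#]11#1   read # → write #, move →, go to P
P | #[1]1#1   read 1 → write 1, move →, go to Q
Q | #1[1]#1   read 1 → write 1, move ←, go to R
R | #[1]1#1   read 1 → write 0, move ←, go to P
P | [#]01#1   read # → write #, move →, go to P
P | #[0]1#1   read 0 → write _, move →, go to P
P | #_[1]#1   read 1 → write 1, move →, go to Q
Q | #_1[#]1   read # → write 1, move ←, go to Q
Q | #_[1]11   read 1 → write 1, move ←, go to R
R | #[_]111   read _ → write _, move ←, go to P
P | [#]_111   read # → write #, move →, go to P
P | #[_]111   read _ → write 1, move ←, go to Q
Q | [#]1111
After 12 steps: state Q, head at 0, tape #1111.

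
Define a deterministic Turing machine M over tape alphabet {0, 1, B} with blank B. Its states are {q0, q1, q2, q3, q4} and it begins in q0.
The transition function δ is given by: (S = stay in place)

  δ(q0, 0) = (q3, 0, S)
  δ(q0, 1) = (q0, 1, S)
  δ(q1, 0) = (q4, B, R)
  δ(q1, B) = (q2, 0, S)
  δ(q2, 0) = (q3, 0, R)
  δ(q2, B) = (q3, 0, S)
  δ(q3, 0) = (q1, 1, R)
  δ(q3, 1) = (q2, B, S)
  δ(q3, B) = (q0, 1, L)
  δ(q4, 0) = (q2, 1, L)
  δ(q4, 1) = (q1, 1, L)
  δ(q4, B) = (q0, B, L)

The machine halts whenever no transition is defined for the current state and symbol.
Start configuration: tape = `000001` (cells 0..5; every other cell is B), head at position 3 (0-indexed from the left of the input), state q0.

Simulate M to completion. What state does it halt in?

q0 | 000[0]01BB   read 0 → write 0, move S, go to q3
q3 | 000[0]01BB   read 0 → write 1, move R, go to q1
q1 | 0001[0]1BB   read 0 → write B, move R, go to q4
q4 | 0001B[1]BB   read 1 → write 1, move L, go to q1
q1 | 0001[B]1BB   read B → write 0, move S, go to q2
q2 | 0001[0]1BB   read 0 → write 0, move R, go to q3
q3 | 00010[1]BB   read 1 → write B, move S, go to q2
q2 | 00010[B]BB   read B → write 0, move S, go to q3
q3 | 00010[0]BB   read 0 → write 1, move R, go to q1
q1 | 000101[B]B   read B → write 0, move S, go to q2
q2 | 000101[0]B   read 0 → write 0, move R, go to q3
q3 | 0001010[B]   read B → write 1, move L, go to q0
q0 | 000101[0]1   read 0 → write 0, move S, go to q3
q3 | 000101[0]1   read 0 → write 1, move R, go to q1
q1 | 0001011[1]
No transition is defined for (q1, 1); M halts in state q1.

q1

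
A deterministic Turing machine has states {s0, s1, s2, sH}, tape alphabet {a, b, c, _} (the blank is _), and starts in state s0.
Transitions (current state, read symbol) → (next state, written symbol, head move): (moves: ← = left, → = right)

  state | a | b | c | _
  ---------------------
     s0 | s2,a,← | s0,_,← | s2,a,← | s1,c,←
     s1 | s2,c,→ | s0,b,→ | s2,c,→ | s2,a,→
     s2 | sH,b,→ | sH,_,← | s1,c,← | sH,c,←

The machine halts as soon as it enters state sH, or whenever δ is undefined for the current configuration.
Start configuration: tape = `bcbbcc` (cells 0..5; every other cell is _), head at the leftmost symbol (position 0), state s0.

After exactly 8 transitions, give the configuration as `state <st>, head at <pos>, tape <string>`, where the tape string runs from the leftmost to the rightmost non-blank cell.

state s1, head at -2, tape cc_cbbcc

state=s0 head=0 tape=__[b]cbbcc   (s0,b)→(s0,_,←)
state=s0 head=-1 tape=_[_]_cbbcc   (s0,_)→(s1,c,←)
state=s1 head=-2 tape=[_]c_cbbcc   (s1,_)→(s2,a,→)
state=s2 head=-1 tape=a[c]_cbbcc   (s2,c)→(s1,c,←)
state=s1 head=-2 tape=[a]c_cbbcc   (s1,a)→(s2,c,→)
state=s2 head=-1 tape=c[c]_cbbcc   (s2,c)→(s1,c,←)
state=s1 head=-2 tape=[c]c_cbbcc   (s1,c)→(s2,c,→)
state=s2 head=-1 tape=c[c]_cbbcc   (s2,c)→(s1,c,←)
state=s1 head=-2 tape=[c]c_cbbcc
After 8 steps: state s1, head at -2, tape cc_cbbcc.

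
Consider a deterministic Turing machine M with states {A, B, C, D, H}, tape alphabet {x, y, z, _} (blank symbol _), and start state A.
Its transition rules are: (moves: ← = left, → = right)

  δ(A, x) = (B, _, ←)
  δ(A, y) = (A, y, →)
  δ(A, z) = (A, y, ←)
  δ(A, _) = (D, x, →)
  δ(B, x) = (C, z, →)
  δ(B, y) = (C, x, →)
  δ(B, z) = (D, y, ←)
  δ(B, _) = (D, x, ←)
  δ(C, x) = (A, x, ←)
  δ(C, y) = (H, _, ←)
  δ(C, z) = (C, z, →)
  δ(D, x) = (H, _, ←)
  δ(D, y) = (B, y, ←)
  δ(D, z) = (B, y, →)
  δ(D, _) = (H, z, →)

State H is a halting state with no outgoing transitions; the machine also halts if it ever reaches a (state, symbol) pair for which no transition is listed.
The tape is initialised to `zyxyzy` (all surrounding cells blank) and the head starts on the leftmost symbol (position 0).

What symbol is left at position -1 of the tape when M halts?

A | _[z]yxyzy   read z → write y, move ←, go to A
A | [_]yyxyzy   read _ → write x, move →, go to D
D | x[y]yxyzy   read y → write y, move ←, go to B
B | [x]yyxyzy   read x → write z, move →, go to C
C | z[y]yxyzy   read y → write _, move ←, go to H
H | [z]_yxyzy
Cell -1 holds z when M halts.

z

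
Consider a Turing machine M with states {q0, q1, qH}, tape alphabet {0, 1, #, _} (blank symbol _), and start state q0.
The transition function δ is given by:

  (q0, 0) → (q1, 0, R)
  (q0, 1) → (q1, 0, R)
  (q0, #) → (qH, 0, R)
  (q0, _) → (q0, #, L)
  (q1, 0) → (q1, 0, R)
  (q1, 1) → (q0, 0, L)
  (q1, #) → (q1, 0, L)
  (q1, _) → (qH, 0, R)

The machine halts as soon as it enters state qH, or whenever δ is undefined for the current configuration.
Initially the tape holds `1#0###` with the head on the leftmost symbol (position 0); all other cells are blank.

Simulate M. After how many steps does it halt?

15

q0 | [1]#0###__   read 1 → write 0, move R, go to q1
q1 | 0[#]0###__   read # → write 0, move L, go to q1
q1 | [0]00###__   read 0 → write 0, move R, go to q1
q1 | 0[0]0###__   read 0 → write 0, move R, go to q1
q1 | 00[0]###__   read 0 → write 0, move R, go to q1
q1 | 000[#]##__   read # → write 0, move L, go to q1
q1 | 00[0]0##__   read 0 → write 0, move R, go to q1
q1 | 000[0]##__   read 0 → write 0, move R, go to q1
q1 | 0000[#]#__   read # → write 0, move L, go to q1
q1 | 000[0]0#__   read 0 → write 0, move R, go to q1
q1 | 0000[0]#__   read 0 → write 0, move R, go to q1
q1 | 00000[#]__   read # → write 0, move L, go to q1
q1 | 0000[0]0__   read 0 → write 0, move R, go to q1
q1 | 00000[0]__   read 0 → write 0, move R, go to q1
q1 | 000000[_]_   read _ → write 0, move R, go to qH
qH | 0000000[_]
M halts after 15 transitions.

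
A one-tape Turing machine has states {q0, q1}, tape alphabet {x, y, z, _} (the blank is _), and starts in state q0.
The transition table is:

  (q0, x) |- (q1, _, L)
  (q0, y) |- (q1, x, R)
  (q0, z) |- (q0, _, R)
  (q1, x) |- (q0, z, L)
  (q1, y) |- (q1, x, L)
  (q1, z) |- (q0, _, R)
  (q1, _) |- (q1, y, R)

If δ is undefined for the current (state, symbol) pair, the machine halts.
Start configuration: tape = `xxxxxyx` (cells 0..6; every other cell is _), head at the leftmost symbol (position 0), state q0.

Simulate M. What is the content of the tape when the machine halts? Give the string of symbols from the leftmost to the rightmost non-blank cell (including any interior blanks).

yxxyxyx

q0 | _[x]xxxxyx_   read x → write _, move L, go to q1
q1 | [_]_xxxxyx_   read _ → write y, move R, go to q1
q1 | y[_]xxxxyx_   read _ → write y, move R, go to q1
q1 | yy[x]xxxyx_   read x → write z, move L, go to q0
q0 | y[y]zxxxyx_   read y → write x, move R, go to q1
q1 | yx[z]xxxyx_   read z → write _, move R, go to q0
q0 | yx_[x]xxyx_   read x → write _, move L, go to q1
q1 | yx[_]_xxyx_   read _ → write y, move R, go to q1
q1 | yxy[_]xxyx_   read _ → write y, move R, go to q1
q1 | yxyy[x]xyx_   read x → write z, move L, go to q0
q0 | yxy[y]zxyx_   read y → write x, move R, go to q1
q1 | yxyx[z]xyx_   read z → write _, move R, go to q0
q0 | yxyx_[x]yx_   read x → write _, move L, go to q1
q1 | yxyx[_]_yx_   read _ → write y, move R, go to q1
q1 | yxyxy[_]yx_   read _ → write y, move R, go to q1
q1 | yxyxyy[y]x_   read y → write x, move L, go to q1
q1 | yxyxy[y]xx_   read y → write x, move L, go to q1
q1 | yxyx[y]xxx_   read y → write x, move L, go to q1
q1 | yxy[x]xxxx_   read x → write z, move L, go to q0
q0 | yx[y]zxxxx_   read y → write x, move R, go to q1
q1 | yxx[z]xxxx_   read z → write _, move R, go to q0
q0 | yxx_[x]xxx_   read x → write _, move L, go to q1
q1 | yxx[_]_xxx_   read _ → write y, move R, go to q1
q1 | yxxy[_]xxx_   read _ → write y, move R, go to q1
q1 | yxxyy[x]xx_   read x → write z, move L, go to q0
q0 | yxxy[y]zxx_   read y → write x, move R, go to q1
q1 | yxxyx[z]xx_   read z → write _, move R, go to q0
q0 | yxxyx_[x]x_   read x → write _, move L, go to q1
q1 | yxxyx[_]_x_   read _ → write y, move R, go to q1
q1 | yxxyxy[_]x_   read _ → write y, move R, go to q1
q1 | yxxyxyy[x]_   read x → write z, move L, go to q0
q0 | yxxyxy[y]z_   read y → write x, move R, go to q1
q1 | yxxyxyx[z]_   read z → write _, move R, go to q0
q0 | yxxyxyx_[_]
The non-blank tape span at halt is yxxyxyx.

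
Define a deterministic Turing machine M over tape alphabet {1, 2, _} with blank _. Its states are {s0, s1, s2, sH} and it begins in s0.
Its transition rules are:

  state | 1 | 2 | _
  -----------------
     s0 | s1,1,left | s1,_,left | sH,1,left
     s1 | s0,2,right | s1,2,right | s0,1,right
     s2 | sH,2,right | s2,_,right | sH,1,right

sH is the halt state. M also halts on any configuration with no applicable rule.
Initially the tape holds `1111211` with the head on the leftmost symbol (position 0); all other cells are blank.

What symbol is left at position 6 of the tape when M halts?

2

state=s0 head=0 tape=_[1]111211_   (s0,1)→(s1,1,left)
state=s1 head=-1 tape=[_]1111211_   (s1,_)→(s0,1,right)
state=s0 head=0 tape=1[1]111211_   (s0,1)→(s1,1,left)
state=s1 head=-1 tape=[1]1111211_   (s1,1)→(s0,2,right)
state=s0 head=0 tape=2[1]111211_   (s0,1)→(s1,1,left)
state=s1 head=-1 tape=[2]1111211_   (s1,2)→(s1,2,right)
state=s1 head=0 tape=2[1]111211_   (s1,1)→(s0,2,right)
state=s0 head=1 tape=22[1]11211_   (s0,1)→(s1,1,left)
state=s1 head=0 tape=2[2]111211_   (s1,2)→(s1,2,right)
state=s1 head=1 tape=22[1]11211_   (s1,1)→(s0,2,right)
state=s0 head=2 tape=222[1]1211_   (s0,1)→(s1,1,left)
state=s1 head=1 tape=22[2]11211_   (s1,2)→(s1,2,right)
state=s1 head=2 tape=222[1]1211_   (s1,1)→(s0,2,right)
state=s0 head=3 tape=2222[1]211_   (s0,1)→(s1,1,left)
state=s1 head=2 tape=222[2]1211_   (s1,2)→(s1,2,right)
state=s1 head=3 tape=2222[1]211_   (s1,1)→(s0,2,right)
state=s0 head=4 tape=22222[2]11_   (s0,2)→(s1,_,left)
state=s1 head=3 tape=2222[2]_11_   (s1,2)→(s1,2,right)
state=s1 head=4 tape=22222[_]11_   (s1,_)→(s0,1,right)
state=s0 head=5 tape=222221[1]1_   (s0,1)→(s1,1,left)
state=s1 head=4 tape=22222[1]11_   (s1,1)→(s0,2,right)
state=s0 head=5 tape=222222[1]1_   (s0,1)→(s1,1,left)
state=s1 head=4 tape=22222[2]11_   (s1,2)→(s1,2,right)
state=s1 head=5 tape=222222[1]1_   (s1,1)→(s0,2,right)
state=s0 head=6 tape=2222222[1]_   (s0,1)→(s1,1,left)
state=s1 head=5 tape=222222[2]1_   (s1,2)→(s1,2,right)
state=s1 head=6 tape=2222222[1]_   (s1,1)→(s0,2,right)
state=s0 head=7 tape=22222222[_]   (s0,_)→(sH,1,left)
state=sH head=6 tape=2222222[2]1
Cell 6 holds 2 when M halts.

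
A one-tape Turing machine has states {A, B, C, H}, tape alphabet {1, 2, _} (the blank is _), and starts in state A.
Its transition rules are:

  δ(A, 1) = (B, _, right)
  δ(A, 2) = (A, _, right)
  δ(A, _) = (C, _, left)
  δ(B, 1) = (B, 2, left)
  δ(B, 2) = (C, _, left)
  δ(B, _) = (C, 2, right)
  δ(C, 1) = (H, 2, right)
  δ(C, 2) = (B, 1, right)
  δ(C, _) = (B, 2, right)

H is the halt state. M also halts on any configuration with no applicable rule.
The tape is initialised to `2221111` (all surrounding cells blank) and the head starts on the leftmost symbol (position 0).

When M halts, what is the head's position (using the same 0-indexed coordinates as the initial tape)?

state=A head=0 tape=[2]221111   (A,2)→(A,_,right)
state=A head=1 tape=_[2]21111   (A,2)→(A,_,right)
state=A head=2 tape=__[2]1111   (A,2)→(A,_,right)
state=A head=3 tape=___[1]111   (A,1)→(B,_,right)
state=B head=4 tape=____[1]11   (B,1)→(B,2,left)
state=B head=3 tape=___[_]211   (B,_)→(C,2,right)
state=C head=4 tape=___2[2]11   (C,2)→(B,1,right)
state=B head=5 tape=___21[1]1   (B,1)→(B,2,left)
state=B head=4 tape=___2[1]21   (B,1)→(B,2,left)
state=B head=3 tape=___[2]221   (B,2)→(C,_,left)
state=C head=2 tape=__[_]_221   (C,_)→(B,2,right)
state=B head=3 tape=__2[_]221   (B,_)→(C,2,right)
state=C head=4 tape=__22[2]21   (C,2)→(B,1,right)
state=B head=5 tape=__221[2]1   (B,2)→(C,_,left)
state=C head=4 tape=__22[1]_1   (C,1)→(H,2,right)
state=H head=5 tape=__222[_]1
At halt the head is at cell 5.

5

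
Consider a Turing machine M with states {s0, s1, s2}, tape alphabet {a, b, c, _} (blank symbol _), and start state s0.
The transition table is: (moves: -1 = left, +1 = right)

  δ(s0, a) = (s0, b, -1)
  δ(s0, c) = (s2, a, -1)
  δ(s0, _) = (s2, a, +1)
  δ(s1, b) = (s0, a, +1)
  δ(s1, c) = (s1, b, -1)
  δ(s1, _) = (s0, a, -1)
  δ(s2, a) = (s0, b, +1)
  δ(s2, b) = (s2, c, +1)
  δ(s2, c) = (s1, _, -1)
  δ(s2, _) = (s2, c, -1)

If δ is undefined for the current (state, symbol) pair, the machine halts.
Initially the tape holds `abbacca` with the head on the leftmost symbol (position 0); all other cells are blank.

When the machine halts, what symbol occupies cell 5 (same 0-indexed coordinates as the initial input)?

state=s0 head=0 tape=_[a]bbacca   (s0,a)→(s0,b,-1)
state=s0 head=-1 tape=[_]bbbacca   (s0,_)→(s2,a,+1)
state=s2 head=0 tape=a[b]bbacca   (s2,b)→(s2,c,+1)
state=s2 head=1 tape=ac[b]bacca   (s2,b)→(s2,c,+1)
state=s2 head=2 tape=acc[b]acca   (s2,b)→(s2,c,+1)
state=s2 head=3 tape=accc[a]cca   (s2,a)→(s0,b,+1)
state=s0 head=4 tape=acccb[c]ca   (s0,c)→(s2,a,-1)
state=s2 head=3 tape=accc[b]aca   (s2,b)→(s2,c,+1)
state=s2 head=4 tape=acccc[a]ca   (s2,a)→(s0,b,+1)
state=s0 head=5 tape=accccb[c]a   (s0,c)→(s2,a,-1)
state=s2 head=4 tape=acccc[b]aa   (s2,b)→(s2,c,+1)
state=s2 head=5 tape=accccc[a]a   (s2,a)→(s0,b,+1)
state=s0 head=6 tape=acccccb[a]   (s0,a)→(s0,b,-1)
state=s0 head=5 tape=accccc[b]b
Cell 5 holds b when M halts.

b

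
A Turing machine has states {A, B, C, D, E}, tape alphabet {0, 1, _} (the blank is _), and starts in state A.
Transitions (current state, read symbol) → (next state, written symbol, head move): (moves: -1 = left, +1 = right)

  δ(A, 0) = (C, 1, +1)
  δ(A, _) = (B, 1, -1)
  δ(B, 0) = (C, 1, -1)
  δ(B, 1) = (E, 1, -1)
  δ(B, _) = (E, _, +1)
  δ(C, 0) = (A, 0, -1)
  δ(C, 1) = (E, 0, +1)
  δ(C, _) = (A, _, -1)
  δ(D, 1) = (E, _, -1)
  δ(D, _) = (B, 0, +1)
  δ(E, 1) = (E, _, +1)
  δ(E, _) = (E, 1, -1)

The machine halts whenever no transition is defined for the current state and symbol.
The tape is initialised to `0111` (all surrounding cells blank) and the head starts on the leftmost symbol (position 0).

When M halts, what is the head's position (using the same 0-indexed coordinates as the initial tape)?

1

state=A head=0 tape=[0]111_   (A,0)→(C,1,+1)
state=C head=1 tape=1[1]11_   (C,1)→(E,0,+1)
state=E head=2 tape=10[1]1_   (E,1)→(E,_,+1)
state=E head=3 tape=10_[1]_   (E,1)→(E,_,+1)
state=E head=4 tape=10__[_]   (E,_)→(E,1,-1)
state=E head=3 tape=10_[_]1   (E,_)→(E,1,-1)
state=E head=2 tape=10[_]11   (E,_)→(E,1,-1)
state=E head=1 tape=1[0]111
At halt the head is at cell 1.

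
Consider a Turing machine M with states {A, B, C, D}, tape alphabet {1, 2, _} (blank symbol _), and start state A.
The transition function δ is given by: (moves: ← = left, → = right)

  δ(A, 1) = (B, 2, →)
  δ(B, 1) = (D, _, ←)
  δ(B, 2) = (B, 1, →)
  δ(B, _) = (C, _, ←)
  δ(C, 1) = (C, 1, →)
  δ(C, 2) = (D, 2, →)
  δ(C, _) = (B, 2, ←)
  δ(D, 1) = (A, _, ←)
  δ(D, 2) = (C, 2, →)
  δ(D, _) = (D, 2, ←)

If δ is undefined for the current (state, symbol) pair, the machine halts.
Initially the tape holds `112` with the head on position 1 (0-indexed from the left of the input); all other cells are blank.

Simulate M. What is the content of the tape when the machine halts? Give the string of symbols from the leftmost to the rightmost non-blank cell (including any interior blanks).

state=A head=1 tape=1[1]2____   (A,1)→(B,2,→)
state=B head=2 tape=12[2]____   (B,2)→(B,1,→)
state=B head=3 tape=121[_]___   (B,_)→(C,_,←)
state=C head=2 tape=12[1]____   (C,1)→(C,1,→)
state=C head=3 tape=121[_]___   (C,_)→(B,2,←)
state=B head=2 tape=12[1]2___   (B,1)→(D,_,←)
state=D head=1 tape=1[2]_2___   (D,2)→(C,2,→)
state=C head=2 tape=12[_]2___   (C,_)→(B,2,←)
state=B head=1 tape=1[2]22___   (B,2)→(B,1,→)
state=B head=2 tape=11[2]2___   (B,2)→(B,1,→)
state=B head=3 tape=111[2]___   (B,2)→(B,1,→)
state=B head=4 tape=1111[_]__   (B,_)→(C,_,←)
state=C head=3 tape=111[1]___   (C,1)→(C,1,→)
state=C head=4 tape=1111[_]__   (C,_)→(B,2,←)
state=B head=3 tape=111[1]2__   (B,1)→(D,_,←)
state=D head=2 tape=11[1]_2__   (D,1)→(A,_,←)
state=A head=1 tape=1[1]__2__   (A,1)→(B,2,→)
state=B head=2 tape=12[_]_2__   (B,_)→(C,_,←)
state=C head=1 tape=1[2]__2__   (C,2)→(D,2,→)
state=D head=2 tape=12[_]_2__   (D,_)→(D,2,←)
state=D head=1 tape=1[2]2_2__   (D,2)→(C,2,→)
state=C head=2 tape=12[2]_2__   (C,2)→(D,2,→)
state=D head=3 tape=122[_]2__   (D,_)→(D,2,←)
state=D head=2 tape=12[2]22__   (D,2)→(C,2,→)
state=C head=3 tape=122[2]2__   (C,2)→(D,2,→)
state=D head=4 tape=1222[2]__   (D,2)→(C,2,→)
state=C head=5 tape=12222[_]_   (C,_)→(B,2,←)
state=B head=4 tape=1222[2]2_   (B,2)→(B,1,→)
state=B head=5 tape=12221[2]_   (B,2)→(B,1,→)
state=B head=6 tape=122211[_]   (B,_)→(C,_,←)
state=C head=5 tape=12221[1]_   (C,1)→(C,1,→)
state=C head=6 tape=122211[_]   (C,_)→(B,2,←)
state=B head=5 tape=12221[1]2   (B,1)→(D,_,←)
state=D head=4 tape=1222[1]_2   (D,1)→(A,_,←)
state=A head=3 tape=122[2]__2
The non-blank tape span at halt is 1222__2.

1222__2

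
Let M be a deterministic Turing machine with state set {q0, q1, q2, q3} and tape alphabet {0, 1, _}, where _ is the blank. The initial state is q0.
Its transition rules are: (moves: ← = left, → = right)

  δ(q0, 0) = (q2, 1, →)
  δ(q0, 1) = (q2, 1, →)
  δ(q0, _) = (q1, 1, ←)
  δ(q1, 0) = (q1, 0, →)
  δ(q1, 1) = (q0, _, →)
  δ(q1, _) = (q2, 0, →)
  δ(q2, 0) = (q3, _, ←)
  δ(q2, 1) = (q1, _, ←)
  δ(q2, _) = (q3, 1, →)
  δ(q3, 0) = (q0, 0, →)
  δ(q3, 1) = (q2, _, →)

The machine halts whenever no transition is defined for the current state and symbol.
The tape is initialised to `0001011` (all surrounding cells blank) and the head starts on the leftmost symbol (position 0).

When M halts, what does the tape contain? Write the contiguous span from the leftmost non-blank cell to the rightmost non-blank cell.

state=q0 head=0 tape=[0]001011_   (q0,0)→(q2,1,→)
state=q2 head=1 tape=1[0]01011_   (q2,0)→(q3,_,←)
state=q3 head=0 tape=[1]_01011_   (q3,1)→(q2,_,→)
state=q2 head=1 tape=_[_]01011_   (q2,_)→(q3,1,→)
state=q3 head=2 tape=_1[0]1011_   (q3,0)→(q0,0,→)
state=q0 head=3 tape=_10[1]011_   (q0,1)→(q2,1,→)
state=q2 head=4 tape=_101[0]11_   (q2,0)→(q3,_,←)
state=q3 head=3 tape=_10[1]_11_   (q3,1)→(q2,_,→)
state=q2 head=4 tape=_10_[_]11_   (q2,_)→(q3,1,→)
state=q3 head=5 tape=_10_1[1]1_   (q3,1)→(q2,_,→)
state=q2 head=6 tape=_10_1_[1]_   (q2,1)→(q1,_,←)
state=q1 head=5 tape=_10_1[_]__   (q1,_)→(q2,0,→)
state=q2 head=6 tape=_10_10[_]_   (q2,_)→(q3,1,→)
state=q3 head=7 tape=_10_101[_]
The non-blank tape span at halt is 10_101.

10_101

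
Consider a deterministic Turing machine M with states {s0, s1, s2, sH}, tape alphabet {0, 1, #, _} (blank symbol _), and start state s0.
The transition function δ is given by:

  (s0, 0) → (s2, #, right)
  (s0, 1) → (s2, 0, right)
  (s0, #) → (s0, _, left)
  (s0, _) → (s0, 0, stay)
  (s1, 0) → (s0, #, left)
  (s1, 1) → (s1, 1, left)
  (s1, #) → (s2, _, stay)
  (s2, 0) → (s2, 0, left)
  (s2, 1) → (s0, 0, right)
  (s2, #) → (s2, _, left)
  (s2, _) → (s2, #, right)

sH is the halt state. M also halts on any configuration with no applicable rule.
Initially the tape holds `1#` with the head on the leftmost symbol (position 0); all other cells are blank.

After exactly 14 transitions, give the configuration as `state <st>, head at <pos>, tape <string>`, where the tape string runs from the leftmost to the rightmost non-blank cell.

state s2, head at 0, tape ###0

s0 | ___[1]#   read 1 → write 0, move right, go to s2
s2 | ___0[#]   read # → write _, move left, go to s2
s2 | ___[0]_   read 0 → write 0, move left, go to s2
s2 | __[_]0_   read _ → write #, move right, go to s2
s2 | __#[0]_   read 0 → write 0, move left, go to s2
s2 | __[#]0_   read # → write _, move left, go to s2
s2 | _[_]_0_   read _ → write #, move right, go to s2
s2 | _#[_]0_   read _ → write #, move right, go to s2
s2 | _##[0]_   read 0 → write 0, move left, go to s2
s2 | _#[#]0_   read # → write _, move left, go to s2
s2 | _[#]_0_   read # → write _, move left, go to s2
s2 | [_]__0_   read _ → write #, move right, go to s2
s2 | #[_]_0_   read _ → write #, move right, go to s2
s2 | ##[_]0_   read _ → write #, move right, go to s2
s2 | ###[0]_
After 14 steps: state s2, head at 0, tape ###0.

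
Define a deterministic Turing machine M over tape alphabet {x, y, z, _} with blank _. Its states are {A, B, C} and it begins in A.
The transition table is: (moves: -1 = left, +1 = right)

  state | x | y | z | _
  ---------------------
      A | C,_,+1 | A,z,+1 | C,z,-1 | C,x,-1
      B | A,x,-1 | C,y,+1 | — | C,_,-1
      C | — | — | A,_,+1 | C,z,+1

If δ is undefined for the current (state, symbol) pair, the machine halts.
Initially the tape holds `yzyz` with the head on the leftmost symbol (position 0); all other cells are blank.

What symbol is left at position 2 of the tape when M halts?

z

state=A head=0 tape=[y]zyz_   (A,y)→(A,z,+1)
state=A head=1 tape=z[z]yz_   (A,z)→(C,z,-1)
state=C head=0 tape=[z]zyz_   (C,z)→(A,_,+1)
state=A head=1 tape=_[z]yz_   (A,z)→(C,z,-1)
state=C head=0 tape=[_]zyz_   (C,_)→(C,z,+1)
state=C head=1 tape=z[z]yz_   (C,z)→(A,_,+1)
state=A head=2 tape=z_[y]z_   (A,y)→(A,z,+1)
state=A head=3 tape=z_z[z]_   (A,z)→(C,z,-1)
state=C head=2 tape=z_[z]z_   (C,z)→(A,_,+1)
state=A head=3 tape=z__[z]_   (A,z)→(C,z,-1)
state=C head=2 tape=z_[_]z_   (C,_)→(C,z,+1)
state=C head=3 tape=z_z[z]_   (C,z)→(A,_,+1)
state=A head=4 tape=z_z_[_]   (A,_)→(C,x,-1)
state=C head=3 tape=z_z[_]x   (C,_)→(C,z,+1)
state=C head=4 tape=z_zz[x]
Cell 2 holds z when M halts.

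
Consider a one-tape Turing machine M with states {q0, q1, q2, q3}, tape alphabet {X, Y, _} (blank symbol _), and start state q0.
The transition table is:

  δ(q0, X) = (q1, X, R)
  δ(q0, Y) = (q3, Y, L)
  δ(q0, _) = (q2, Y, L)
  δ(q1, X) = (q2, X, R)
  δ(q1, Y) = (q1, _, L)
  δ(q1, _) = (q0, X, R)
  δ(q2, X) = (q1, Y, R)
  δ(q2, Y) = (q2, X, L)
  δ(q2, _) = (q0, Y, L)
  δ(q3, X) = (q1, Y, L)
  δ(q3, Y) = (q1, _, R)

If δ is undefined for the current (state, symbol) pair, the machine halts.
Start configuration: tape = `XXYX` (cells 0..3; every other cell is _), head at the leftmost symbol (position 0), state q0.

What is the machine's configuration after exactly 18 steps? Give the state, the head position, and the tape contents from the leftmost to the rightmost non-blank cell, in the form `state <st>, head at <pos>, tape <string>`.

state q0, head at 2, tape XYXY

state=q0 head=0 tape=[X]XYX__   (q0,X)→(q1,X,R)
state=q1 head=1 tape=X[X]YX__   (q1,X)→(q2,X,R)
state=q2 head=2 tape=XX[Y]X__   (q2,Y)→(q2,X,L)
state=q2 head=1 tape=X[X]XX__   (q2,X)→(q1,Y,R)
state=q1 head=2 tape=XY[X]X__   (q1,X)→(q2,X,R)
state=q2 head=3 tape=XYX[X]__   (q2,X)→(q1,Y,R)
state=q1 head=4 tape=XYXY[_]_   (q1,_)→(q0,X,R)
state=q0 head=5 tape=XYXYX[_]   (q0,_)→(q2,Y,L)
state=q2 head=4 tape=XYXY[X]Y   (q2,X)→(q1,Y,R)
state=q1 head=5 tape=XYXYY[Y]   (q1,Y)→(q1,_,L)
state=q1 head=4 tape=XYXY[Y]_   (q1,Y)→(q1,_,L)
state=q1 head=3 tape=XYX[Y]__   (q1,Y)→(q1,_,L)
state=q1 head=2 tape=XY[X]___   (q1,X)→(q2,X,R)
state=q2 head=3 tape=XYX[_]__   (q2,_)→(q0,Y,L)
state=q0 head=2 tape=XY[X]Y__   (q0,X)→(q1,X,R)
state=q1 head=3 tape=XYX[Y]__   (q1,Y)→(q1,_,L)
state=q1 head=2 tape=XY[X]___   (q1,X)→(q2,X,R)
state=q2 head=3 tape=XYX[_]__   (q2,_)→(q0,Y,L)
state=q0 head=2 tape=XY[X]Y__
After 18 steps: state q0, head at 2, tape XYXY.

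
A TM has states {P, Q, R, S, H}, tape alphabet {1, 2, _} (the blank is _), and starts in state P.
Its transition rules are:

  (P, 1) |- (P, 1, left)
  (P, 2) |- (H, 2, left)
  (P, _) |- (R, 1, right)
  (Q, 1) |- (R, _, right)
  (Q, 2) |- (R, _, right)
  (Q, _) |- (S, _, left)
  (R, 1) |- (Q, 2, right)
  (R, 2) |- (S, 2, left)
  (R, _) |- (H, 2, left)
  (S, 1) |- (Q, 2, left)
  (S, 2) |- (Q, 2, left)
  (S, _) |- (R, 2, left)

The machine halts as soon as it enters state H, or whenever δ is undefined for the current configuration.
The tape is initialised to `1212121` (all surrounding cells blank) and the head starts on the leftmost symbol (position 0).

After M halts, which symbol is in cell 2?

2

state=P head=0 tape=___[1]212121_   (P,1)→(P,1,left)
state=P head=-1 tape=__[_]1212121_   (P,_)→(R,1,right)
state=R head=0 tape=__1[1]212121_   (R,1)→(Q,2,right)
state=Q head=1 tape=__12[2]12121_   (Q,2)→(R,_,right)
state=R head=2 tape=__12_[1]2121_   (R,1)→(Q,2,right)
state=Q head=3 tape=__12_2[2]121_   (Q,2)→(R,_,right)
state=R head=4 tape=__12_2_[1]21_   (R,1)→(Q,2,right)
state=Q head=5 tape=__12_2_2[2]1_   (Q,2)→(R,_,right)
state=R head=6 tape=__12_2_2_[1]_   (R,1)→(Q,2,right)
state=Q head=7 tape=__12_2_2_2[_]   (Q,_)→(S,_,left)
state=S head=6 tape=__12_2_2_[2]_   (S,2)→(Q,2,left)
state=Q head=5 tape=__12_2_2[_]2_   (Q,_)→(S,_,left)
state=S head=4 tape=__12_2_[2]_2_   (S,2)→(Q,2,left)
state=Q head=3 tape=__12_2[_]2_2_   (Q,_)→(S,_,left)
state=S head=2 tape=__12_[2]_2_2_   (S,2)→(Q,2,left)
state=Q head=1 tape=__12[_]2_2_2_   (Q,_)→(S,_,left)
state=S head=0 tape=__1[2]_2_2_2_   (S,2)→(Q,2,left)
state=Q head=-1 tape=__[1]2_2_2_2_   (Q,1)→(R,_,right)
state=R head=0 tape=___[2]_2_2_2_   (R,2)→(S,2,left)
state=S head=-1 tape=__[_]2_2_2_2_   (S,_)→(R,2,left)
state=R head=-2 tape=_[_]22_2_2_2_   (R,_)→(H,2,left)
state=H head=-3 tape=[_]222_2_2_2_
Cell 2 holds 2 when M halts.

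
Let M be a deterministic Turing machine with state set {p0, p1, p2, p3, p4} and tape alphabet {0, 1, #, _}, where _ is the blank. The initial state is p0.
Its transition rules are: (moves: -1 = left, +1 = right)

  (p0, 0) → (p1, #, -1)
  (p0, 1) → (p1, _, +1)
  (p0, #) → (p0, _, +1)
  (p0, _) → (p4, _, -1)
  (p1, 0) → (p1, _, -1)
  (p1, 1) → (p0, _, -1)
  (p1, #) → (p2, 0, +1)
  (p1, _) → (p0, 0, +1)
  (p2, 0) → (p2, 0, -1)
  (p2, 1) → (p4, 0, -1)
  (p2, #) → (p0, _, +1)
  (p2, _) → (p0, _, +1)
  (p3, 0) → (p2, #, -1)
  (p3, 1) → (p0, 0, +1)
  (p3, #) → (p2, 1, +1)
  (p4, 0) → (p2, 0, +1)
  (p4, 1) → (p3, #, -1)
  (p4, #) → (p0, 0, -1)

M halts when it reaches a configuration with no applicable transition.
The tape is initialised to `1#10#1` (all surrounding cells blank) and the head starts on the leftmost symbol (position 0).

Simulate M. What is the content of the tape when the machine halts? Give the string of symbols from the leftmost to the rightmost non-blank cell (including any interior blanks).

p0 | [1]#10#1___   read 1 → write _, move +1, go to p1
p1 | _[#]10#1___   read # → write 0, move +1, go to p2
p2 | _0[1]0#1___   read 1 → write 0, move -1, go to p4
p4 | _[0]00#1___   read 0 → write 0, move +1, go to p2
p2 | _0[0]0#1___   read 0 → write 0, move -1, go to p2
p2 | _[0]00#1___   read 0 → write 0, move -1, go to p2
p2 | [_]000#1___   read _ → write _, move +1, go to p0
p0 | _[0]00#1___   read 0 → write #, move -1, go to p1
p1 | [_]#00#1___   read _ → write 0, move +1, go to p0
p0 | 0[#]00#1___   read # → write _, move +1, go to p0
p0 | 0_[0]0#1___   read 0 → write #, move -1, go to p1
p1 | 0[_]#0#1___   read _ → write 0, move +1, go to p0
p0 | 00[#]0#1___   read # → write _, move +1, go to p0
p0 | 00_[0]#1___   read 0 → write #, move -1, go to p1
p1 | 00[_]##1___   read _ → write 0, move +1, go to p0
p0 | 000[#]#1___   read # → write _, move +1, go to p0
p0 | 000_[#]1___   read # → write _, move +1, go to p0
p0 | 000__[1]___   read 1 → write _, move +1, go to p1
p1 | 000___[_]__   read _ → write 0, move +1, go to p0
p0 | 000___0[_]_   read _ → write _, move -1, go to p4
p4 | 000___[0]__   read 0 → write 0, move +1, go to p2
p2 | 000___0[_]_   read _ → write _, move +1, go to p0
p0 | 000___0_[_]   read _ → write _, move -1, go to p4
p4 | 000___0[_]_
The non-blank tape span at halt is 000___0.

000___0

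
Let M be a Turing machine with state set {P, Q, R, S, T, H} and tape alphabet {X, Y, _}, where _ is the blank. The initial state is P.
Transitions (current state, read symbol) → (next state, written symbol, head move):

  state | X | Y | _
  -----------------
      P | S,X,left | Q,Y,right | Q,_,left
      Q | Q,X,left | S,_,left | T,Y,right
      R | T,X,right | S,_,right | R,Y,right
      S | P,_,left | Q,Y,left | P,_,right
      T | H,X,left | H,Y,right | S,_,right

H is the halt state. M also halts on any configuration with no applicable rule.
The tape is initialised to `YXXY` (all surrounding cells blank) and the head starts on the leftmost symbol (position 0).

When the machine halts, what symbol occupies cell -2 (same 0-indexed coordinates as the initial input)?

state=P head=0 tape=__[Y]XXY_   (P,Y)→(Q,Y,right)
state=Q head=1 tape=__Y[X]XY_   (Q,X)→(Q,X,left)
state=Q head=0 tape=__[Y]XXY_   (Q,Y)→(S,_,left)
state=S head=-1 tape=_[_]_XXY_   (S,_)→(P,_,right)
state=P head=0 tape=__[_]XXY_   (P,_)→(Q,_,left)
state=Q head=-1 tape=_[_]_XXY_   (Q,_)→(T,Y,right)
state=T head=0 tape=_Y[_]XXY_   (T,_)→(S,_,right)
state=S head=1 tape=_Y_[X]XY_   (S,X)→(P,_,left)
state=P head=0 tape=_Y[_]_XY_   (P,_)→(Q,_,left)
state=Q head=-1 tape=_[Y]__XY_   (Q,Y)→(S,_,left)
state=S head=-2 tape=[_]___XY_   (S,_)→(P,_,right)
state=P head=-1 tape=_[_]__XY_   (P,_)→(Q,_,left)
state=Q head=-2 tape=[_]___XY_   (Q,_)→(T,Y,right)
state=T head=-1 tape=Y[_]__XY_   (T,_)→(S,_,right)
state=S head=0 tape=Y_[_]_XY_   (S,_)→(P,_,right)
state=P head=1 tape=Y__[_]XY_   (P,_)→(Q,_,left)
state=Q head=0 tape=Y_[_]_XY_   (Q,_)→(T,Y,right)
state=T head=1 tape=Y_Y[_]XY_   (T,_)→(S,_,right)
state=S head=2 tape=Y_Y_[X]Y_   (S,X)→(P,_,left)
state=P head=1 tape=Y_Y[_]_Y_   (P,_)→(Q,_,left)
state=Q head=0 tape=Y_[Y]__Y_   (Q,Y)→(S,_,left)
state=S head=-1 tape=Y[_]___Y_   (S,_)→(P,_,right)
state=P head=0 tape=Y_[_]__Y_   (P,_)→(Q,_,left)
state=Q head=-1 tape=Y[_]___Y_   (Q,_)→(T,Y,right)
state=T head=0 tape=YY[_]__Y_   (T,_)→(S,_,right)
state=S head=1 tape=YY_[_]_Y_   (S,_)→(P,_,right)
state=P head=2 tape=YY__[_]Y_   (P,_)→(Q,_,left)
state=Q head=1 tape=YY_[_]_Y_   (Q,_)→(T,Y,right)
state=T head=2 tape=YY_Y[_]Y_   (T,_)→(S,_,right)
state=S head=3 tape=YY_Y_[Y]_   (S,Y)→(Q,Y,left)
state=Q head=2 tape=YY_Y[_]Y_   (Q,_)→(T,Y,right)
state=T head=3 tape=YY_YY[Y]_   (T,Y)→(H,Y,right)
state=H head=4 tape=YY_YYY[_]
Cell -2 holds Y when M halts.

Y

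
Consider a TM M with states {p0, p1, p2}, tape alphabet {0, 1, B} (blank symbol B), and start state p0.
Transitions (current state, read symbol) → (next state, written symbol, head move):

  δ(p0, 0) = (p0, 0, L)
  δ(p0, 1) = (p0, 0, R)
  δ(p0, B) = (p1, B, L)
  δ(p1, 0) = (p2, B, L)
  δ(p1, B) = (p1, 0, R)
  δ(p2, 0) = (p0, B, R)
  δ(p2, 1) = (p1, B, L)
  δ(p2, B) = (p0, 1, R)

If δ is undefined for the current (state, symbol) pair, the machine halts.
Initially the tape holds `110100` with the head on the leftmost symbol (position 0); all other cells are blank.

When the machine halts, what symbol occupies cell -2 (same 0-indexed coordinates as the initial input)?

state=p0 head=0 tape=BB[1]10100   (p0,1)→(p0,0,R)
state=p0 head=1 tape=BB0[1]0100   (p0,1)→(p0,0,R)
state=p0 head=2 tape=BB00[0]100   (p0,0)→(p0,0,L)
state=p0 head=1 tape=BB0[0]0100   (p0,0)→(p0,0,L)
state=p0 head=0 tape=BB[0]00100   (p0,0)→(p0,0,L)
state=p0 head=-1 tape=B[B]000100   (p0,B)→(p1,B,L)
state=p1 head=-2 tape=[B]B000100   (p1,B)→(p1,0,R)
state=p1 head=-1 tape=0[B]000100   (p1,B)→(p1,0,R)
state=p1 head=0 tape=00[0]00100   (p1,0)→(p2,B,L)
state=p2 head=-1 tape=0[0]B00100   (p2,0)→(p0,B,R)
state=p0 head=0 tape=0B[B]00100   (p0,B)→(p1,B,L)
state=p1 head=-1 tape=0[B]B00100   (p1,B)→(p1,0,R)
state=p1 head=0 tape=00[B]00100   (p1,B)→(p1,0,R)
state=p1 head=1 tape=000[0]0100   (p1,0)→(p2,B,L)
state=p2 head=0 tape=00[0]B0100   (p2,0)→(p0,B,R)
state=p0 head=1 tape=00B[B]0100   (p0,B)→(p1,B,L)
state=p1 head=0 tape=00[B]B0100   (p1,B)→(p1,0,R)
state=p1 head=1 tape=000[B]0100   (p1,B)→(p1,0,R)
state=p1 head=2 tape=0000[0]100   (p1,0)→(p2,B,L)
state=p2 head=1 tape=000[0]B100   (p2,0)→(p0,B,R)
state=p0 head=2 tape=000B[B]100   (p0,B)→(p1,B,L)
state=p1 head=1 tape=000[B]B100   (p1,B)→(p1,0,R)
state=p1 head=2 tape=0000[B]100   (p1,B)→(p1,0,R)
state=p1 head=3 tape=00000[1]00
Cell -2 holds 0 when M halts.

0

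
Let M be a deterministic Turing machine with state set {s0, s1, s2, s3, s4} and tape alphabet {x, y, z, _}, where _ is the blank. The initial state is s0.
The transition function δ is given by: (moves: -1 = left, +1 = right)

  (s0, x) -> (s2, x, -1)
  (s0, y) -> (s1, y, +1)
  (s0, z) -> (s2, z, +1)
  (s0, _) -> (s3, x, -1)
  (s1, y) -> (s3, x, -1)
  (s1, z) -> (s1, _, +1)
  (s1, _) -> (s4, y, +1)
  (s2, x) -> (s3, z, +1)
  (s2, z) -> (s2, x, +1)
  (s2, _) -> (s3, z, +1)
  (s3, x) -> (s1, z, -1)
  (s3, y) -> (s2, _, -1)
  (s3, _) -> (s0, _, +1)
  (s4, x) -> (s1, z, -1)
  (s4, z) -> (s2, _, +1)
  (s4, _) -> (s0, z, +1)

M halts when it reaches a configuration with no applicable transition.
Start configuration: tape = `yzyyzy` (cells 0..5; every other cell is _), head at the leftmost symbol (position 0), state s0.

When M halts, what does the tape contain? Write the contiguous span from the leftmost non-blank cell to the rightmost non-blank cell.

y_____yzx

s0 | [y]zyyzy___   read y → write y, move +1, go to s1
s1 | y[z]yyzy___   read z → write _, move +1, go to s1
s1 | y_[y]yzy___   read y → write x, move -1, go to s3
s3 | y[_]xyzy___   read _ → write _, move +1, go to s0
s0 | y_[x]yzy___   read x → write x, move -1, go to s2
s2 | y[_]xyzy___   read _ → write z, move +1, go to s3
s3 | yz[x]yzy___   read x → write z, move -1, go to s1
s1 | y[z]zyzy___   read z → write _, move +1, go to s1
s1 | y_[z]yzy___   read z → write _, move +1, go to s1
s1 | y__[y]zy___   read y → write x, move -1, go to s3
s3 | y_[_]xzy___   read _ → write _, move +1, go to s0
s0 | y__[x]zy___   read x → write x, move -1, go to s2
s2 | y_[_]xzy___   read _ → write z, move +1, go to s3
s3 | y_z[x]zy___   read x → write z, move -1, go to s1
s1 | y_[z]zzy___   read z → write _, move +1, go to s1
s1 | y__[z]zy___   read z → write _, move +1, go to s1
s1 | y___[z]y___   read z → write _, move +1, go to s1
s1 | y____[y]___   read y → write x, move -1, go to s3
s3 | y___[_]x___   read _ → write _, move +1, go to s0
s0 | y____[x]___   read x → write x, move -1, go to s2
s2 | y___[_]x___   read _ → write z, move +1, go to s3
s3 | y___z[x]___   read x → write z, move -1, go to s1
s1 | y___[z]z___   read z → write _, move +1, go to s1
s1 | y____[z]___   read z → write _, move +1, go to s1
s1 | y_____[_]__   read _ → write y, move +1, go to s4
s4 | y_____y[_]_   read _ → write z, move +1, go to s0
s0 | y_____yz[_]   read _ → write x, move -1, go to s3
s3 | y_____y[z]x
The non-blank tape span at halt is y_____yzx.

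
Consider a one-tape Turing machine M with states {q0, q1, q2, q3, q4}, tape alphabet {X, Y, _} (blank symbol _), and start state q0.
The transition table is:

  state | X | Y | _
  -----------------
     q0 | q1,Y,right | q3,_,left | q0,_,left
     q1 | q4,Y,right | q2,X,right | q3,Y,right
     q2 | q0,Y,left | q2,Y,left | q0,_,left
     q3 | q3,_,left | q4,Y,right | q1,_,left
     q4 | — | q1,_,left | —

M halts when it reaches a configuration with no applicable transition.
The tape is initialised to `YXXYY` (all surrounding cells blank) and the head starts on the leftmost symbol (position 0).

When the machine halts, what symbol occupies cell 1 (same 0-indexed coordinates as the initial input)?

q0 | __[Y]XXYY   read Y → write _, move left, go to q3
q3 | _[_]_XXYY   read _ → write _, move left, go to q1
q1 | [_]__XXYY   read _ → write Y, move right, go to q3
q3 | Y[_]_XXYY   read _ → write _, move left, go to q1
q1 | [Y]__XXYY   read Y → write X, move right, go to q2
q2 | X[_]_XXYY   read _ → write _, move left, go to q0
q0 | [X]__XXYY   read X → write Y, move right, go to q1
q1 | Y[_]_XXYY   read _ → write Y, move right, go to q3
q3 | YY[_]XXYY   read _ → write _, move left, go to q1
q1 | Y[Y]_XXYY   read Y → write X, move right, go to q2
q2 | YX[_]XXYY   read _ → write _, move left, go to q0
q0 | Y[X]_XXYY   read X → write Y, move right, go to q1
q1 | YY[_]XXYY   read _ → write Y, move right, go to q3
q3 | YYY[X]XYY   read X → write _, move left, go to q3
q3 | YY[Y]_XYY   read Y → write Y, move right, go to q4
q4 | YYY[_]XYY
Cell 1 holds _ when M halts.

_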